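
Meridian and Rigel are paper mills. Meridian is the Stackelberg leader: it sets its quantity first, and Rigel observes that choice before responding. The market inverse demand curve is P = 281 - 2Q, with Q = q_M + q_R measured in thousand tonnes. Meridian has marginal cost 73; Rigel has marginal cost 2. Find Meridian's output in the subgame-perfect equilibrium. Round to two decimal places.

34.25

Solve by backward induction. Given q_M, the follower Rigel maximises π_R = (281 - 2q_M - 2q_R)q_R - 2q_R.
Follower FOC: 279 - 2q_M - 4q_R = 0, so q_R(q_M) = (279 - 2q_M)/4.
Meridian substitutes q_R(q_M) into its own profit: π_M = q_M(281 - 2q_M - (279 - 2q_M)/2) - 73q_M = (283/2 - q_M)q_M - 73q_M.
Maximising: ∂π_M/∂q_M = 137/2 - 2q_M = 0, giving q_M = 137/4.
Then q_R = (279 - 2·(137/4))/4 = 421/8.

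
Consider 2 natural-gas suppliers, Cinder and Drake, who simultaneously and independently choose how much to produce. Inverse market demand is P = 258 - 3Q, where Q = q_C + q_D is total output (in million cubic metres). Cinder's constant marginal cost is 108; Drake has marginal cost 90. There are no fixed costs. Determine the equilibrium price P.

152

Cinder's profit: π_C = (258 - 3Q)q_C - (108q_C). Setting ∂π_C/∂q_C = 0: 150 - 6q_C - 3(q_D) = 0.
Drake's profit: π_D = (258 - 3Q)q_D - (90q_D). Setting ∂π_D/∂q_D = 0: 168 - 6q_D - 3(q_C) = 0.
Rearranging gives the reaction functions q_C = (150 - 3q_D)/6 and q_D = (168 - 3q_C)/6.
Solving the pair: q_C = 44/3, q_D = 62/3.
Total output Q = 106/3, so price P = 258 - 3·(106/3) = 152.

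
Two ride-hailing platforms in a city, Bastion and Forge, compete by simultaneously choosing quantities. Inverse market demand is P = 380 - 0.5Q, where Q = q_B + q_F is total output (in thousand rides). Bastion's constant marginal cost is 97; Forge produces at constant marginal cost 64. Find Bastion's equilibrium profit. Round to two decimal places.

13888.89

Bastion's profit: π_B = (380 - 0.5Q)q_B - (97q_B). Setting ∂π_B/∂q_B = 0: 283 - q_B - (1/2)(q_F) = 0.
Forge's first-order condition: 316 - q_F - (1/2)(q_B) = 0.
So q_B = (283 - (1/2)q_F) and q_F = (316 - (1/2)q_B).
Solving the pair: q_B = 500/3, q_F = 698/3.
Price P = 380 - (1/2)·(1198/3) = 541/3.
Bastion's profit: (541/3 - 97)·(500/3) = 13888.8889.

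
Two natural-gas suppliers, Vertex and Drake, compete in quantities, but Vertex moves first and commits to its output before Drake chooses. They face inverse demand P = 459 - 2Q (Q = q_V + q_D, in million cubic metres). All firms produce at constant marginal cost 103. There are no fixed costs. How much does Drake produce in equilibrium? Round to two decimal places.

Solve by backward induction. Given q_V, the follower Drake maximises π_D = (459 - 2q_V - 2q_D)q_D - 103q_D.
Setting the follower's marginal profit to zero, 356 - 2q_V - 4q_D = 0, i.e. q_D = (356 - 2q_V)/4.
Vertex substitutes q_D(q_V) into its own profit: π_V = q_V(459 - 2q_V - (356 - 2q_V)/2) - 103q_V = (281 - q_V)q_V - 103q_V.
The leader's first-order condition 178 - 2q_V = 0 yields q_V = 89.
Then q_D = (356 - 2·89)/4 = 89/2.

44.50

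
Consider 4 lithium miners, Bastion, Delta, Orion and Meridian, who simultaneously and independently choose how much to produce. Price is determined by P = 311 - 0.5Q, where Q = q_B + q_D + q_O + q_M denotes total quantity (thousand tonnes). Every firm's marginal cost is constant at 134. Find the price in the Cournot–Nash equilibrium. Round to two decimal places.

Each firm earns π_i = (311 - 0.5Q)q_i - 134q_i.
First-order condition (treating rivals' output as given): 177 - q_i - (1/2)·Σ_{j≠i} q_j = 0.
With identical firms every q_j equals q_i, so Σ_{j≠i} q_j = 3q_i and 177 = (5/2)q_i, giving q_i = 354/5.
Total output Q = 1416/5, so price P = 311 - (1/2)·(1416/5) = 847/5.

169.40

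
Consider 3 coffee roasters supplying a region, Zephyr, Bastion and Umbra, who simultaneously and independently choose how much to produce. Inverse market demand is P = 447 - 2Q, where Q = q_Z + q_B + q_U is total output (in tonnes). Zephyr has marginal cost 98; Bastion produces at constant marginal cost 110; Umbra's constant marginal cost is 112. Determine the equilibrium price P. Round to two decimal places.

191.75

Zephyr's profit: π_Z = (447 - 2Q)q_Z - (98q_Z). Setting ∂π_Z/∂q_Z = 0: 349 - 4q_Z - 2(q_B + q_U) = 0.
Bastion's profit: π_B = (447 - 2Q)q_B - (110q_B). Setting ∂π_B/∂q_B = 0: 337 - 4q_B - 2(q_Z + q_U) = 0.
Umbra's profit: π_U = (447 - 2Q)q_U - (112q_U). Setting ∂π_U/∂q_U = 0: 335 - 4q_U - 2(q_Z + q_B) = 0.
Adding the 3 conditions: 1021 − 4Q − 4Q = 0, i.e. Q = 1021/8.
Back-substituting: q_Z = (349 − 1021/4)/2 = 375/8, q_B = (337 − 1021/4)/2 = 327/8, q_U = (335 − 1021/4)/2 = 319/8.
Total output Q = 1021/8, so price P = 447 - 2·(1021/8) = 767/4.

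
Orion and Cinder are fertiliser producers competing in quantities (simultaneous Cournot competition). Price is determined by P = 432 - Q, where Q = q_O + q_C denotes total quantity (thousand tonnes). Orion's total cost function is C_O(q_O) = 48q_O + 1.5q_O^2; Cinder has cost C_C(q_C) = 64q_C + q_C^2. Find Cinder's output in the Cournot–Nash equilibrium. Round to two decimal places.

Orion's profit: π_O = (432 - Q)q_O - (48q_O + (3/2)q_O²). Setting ∂π_O/∂q_O = 0: 384 - 5q_O - (q_C) = 0.
Cinder's profit: π_C = (432 - Q)q_C - (64q_C + q_C²). Setting ∂π_C/∂q_C = 0: 368 - 4q_C - (q_O) = 0.
Best responses: q_O = (384 - q_C)/5, q_C = (368 - q_O)/4.
Solving the pair: q_O = 1168/19, q_C = 1456/19.

76.63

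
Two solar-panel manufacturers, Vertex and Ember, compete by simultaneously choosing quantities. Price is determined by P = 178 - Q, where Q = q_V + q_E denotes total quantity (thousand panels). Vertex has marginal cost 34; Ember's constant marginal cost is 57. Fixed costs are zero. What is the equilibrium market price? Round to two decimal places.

Vertex's profit: π_V = (178 - Q)q_V - (34q_V). Setting ∂π_V/∂q_V = 0: 144 - 2q_V - (q_E) = 0.
Ember's first-order condition: 121 - 2q_E - (q_V) = 0.
Best responses: q_V = (144 - q_E)/2, q_E = (121 - q_V)/2.
Substituting one into the other gives q_V = 167/3 and q_E = 98/3.
Total output Q = 265/3, so price P = 178 - 265/3 = 269/3.

89.67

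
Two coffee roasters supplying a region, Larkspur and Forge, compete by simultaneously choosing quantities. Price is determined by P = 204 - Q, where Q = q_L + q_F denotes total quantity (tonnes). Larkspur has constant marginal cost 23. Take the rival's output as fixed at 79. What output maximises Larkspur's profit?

51

With the rival's output fixed at 79, Larkspur's profit is π_L = (204 - 79 - q_L)q_L - (23q_L) = (125 - q_L)q_L - (23q_L).
∂π_L/∂q_L = 102 - 2q_L = 0, so q_L = 51.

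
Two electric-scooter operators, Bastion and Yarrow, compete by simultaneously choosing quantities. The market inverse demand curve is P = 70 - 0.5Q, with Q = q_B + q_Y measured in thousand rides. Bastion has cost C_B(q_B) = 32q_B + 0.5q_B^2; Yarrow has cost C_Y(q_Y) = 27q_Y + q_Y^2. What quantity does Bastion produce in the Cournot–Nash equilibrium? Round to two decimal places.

16.09

Bastion's profit: π_B = (70 - 0.5Q)q_B - (32q_B + (1/2)q_B²). Setting ∂π_B/∂q_B = 0: 38 - 2q_B - (1/2)(q_Y) = 0.
Yarrow's first-order condition: 43 - 3q_Y - (1/2)(q_B) = 0.
Rearranging gives the reaction functions q_B = (38 - (1/2)q_Y)/2 and q_Y = (43 - (1/2)q_B)/3.
Solving the pair: q_B = 370/23, q_Y = 268/23.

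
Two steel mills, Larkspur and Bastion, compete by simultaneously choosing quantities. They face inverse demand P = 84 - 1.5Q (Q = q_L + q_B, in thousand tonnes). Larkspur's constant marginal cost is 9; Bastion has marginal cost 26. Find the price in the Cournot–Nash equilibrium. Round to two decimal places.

Larkspur's profit: π_L = (84 - 1.5Q)q_L - (9q_L). Setting ∂π_L/∂q_L = 0: 75 - 3q_L - (3/2)(q_B) = 0.
Bastion's first-order condition: 58 - 3q_B - (3/2)(q_L) = 0.
Rearranging gives the reaction functions q_L = (75 - (3/2)q_B)/3 and q_B = (58 - (3/2)q_L)/3.
Solving the pair: q_L = 184/9, q_B = 82/9.
Total output Q = 266/9, so price P = 84 - (3/2)·(266/9) = 119/3.

39.67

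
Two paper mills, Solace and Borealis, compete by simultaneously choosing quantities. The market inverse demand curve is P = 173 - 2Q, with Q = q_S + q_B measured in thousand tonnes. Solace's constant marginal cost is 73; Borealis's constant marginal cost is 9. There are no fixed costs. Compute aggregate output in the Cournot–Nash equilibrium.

Solace's profit: π_S = (173 - 2Q)q_S - (73q_S). Setting ∂π_S/∂q_S = 0: 100 - 4q_S - 2(q_B) = 0.
Borealis's profit: π_B = (173 - 2Q)q_B - (9q_B). Setting ∂π_B/∂q_B = 0: 164 - 4q_B - 2(q_S) = 0.
So q_S = (100 - 2q_B)/4 and q_B = (164 - 2q_S)/4.
Solving the pair: q_S = 6, q_B = 38.
Total output Q = 6 + 38 = 44.

44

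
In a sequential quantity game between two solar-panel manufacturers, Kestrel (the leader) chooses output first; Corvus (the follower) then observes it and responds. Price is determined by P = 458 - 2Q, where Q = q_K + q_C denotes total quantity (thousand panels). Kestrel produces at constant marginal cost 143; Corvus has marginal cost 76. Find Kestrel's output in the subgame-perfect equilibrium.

The follower Corvus best-responds to any q_K: π_C = (458 - 2Q)q_C - 76q_C.
Follower FOC: 382 - 2q_K - 4q_C = 0, so q_C(q_K) = (382 - 2q_K)/4.
The leader anticipates this reaction. Substituting into P = 458 - 2Q gives P = 267 - q_K, so π_K = (267 - q_K)q_K - 143q_K.
Leader FOC: 124 - 2q_K = 0, so q_K = 62.
Then q_C = (382 - 2·62)/4 = 129/2.

62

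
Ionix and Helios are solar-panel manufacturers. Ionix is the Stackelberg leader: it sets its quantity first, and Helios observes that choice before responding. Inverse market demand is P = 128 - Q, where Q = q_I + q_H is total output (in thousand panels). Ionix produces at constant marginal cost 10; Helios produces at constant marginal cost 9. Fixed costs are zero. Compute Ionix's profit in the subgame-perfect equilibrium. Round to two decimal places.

1711.13

Solve by backward induction. Given q_I, the follower Helios maximises π_H = (128 - q_I - q_H)q_H - 9q_H.
Setting the follower's marginal profit to zero, 119 - q_I - 2q_H = 0, i.e. q_H = (119 - q_I)/2.
The leader anticipates this reaction. Substituting into P = 128 - Q gives P = 137/2 - (1/2)q_I, so π_I = (137/2 - (1/2)q_I)q_I - 10q_I.
The leader's first-order condition 117/2 - q_I = 0 yields q_I = 117/2.
Then q_H = (119 - 117/2)/2 = 121/4.
Price P = 128 - 355/4 = 157/4.
Ionix's profit: (157/4 - 10)·(117/2) = 1711.1250.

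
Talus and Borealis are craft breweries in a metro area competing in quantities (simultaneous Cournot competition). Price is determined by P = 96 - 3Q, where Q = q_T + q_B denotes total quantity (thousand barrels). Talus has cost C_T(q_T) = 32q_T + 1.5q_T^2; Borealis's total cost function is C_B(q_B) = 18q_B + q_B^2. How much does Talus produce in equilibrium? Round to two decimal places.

4.41

Talus's profit: π_T = (96 - 3Q)q_T - (32q_T + (3/2)q_T²). Setting ∂π_T/∂q_T = 0: 64 - 9q_T - 3(q_B) = 0.
Borealis's first-order condition: 78 - 8q_B - 3(q_T) = 0.
Rearranging gives the reaction functions q_T = (64 - 3q_B)/9 and q_B = (78 - 3q_T)/8.
Solving the pair: q_T = 278/63, q_B = 170/21.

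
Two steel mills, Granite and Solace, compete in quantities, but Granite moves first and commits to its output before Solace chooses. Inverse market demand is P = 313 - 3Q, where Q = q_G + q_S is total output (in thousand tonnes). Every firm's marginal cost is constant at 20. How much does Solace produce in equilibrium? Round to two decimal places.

24.42

The follower Solace best-responds to any q_G: π_S = (313 - 3Q)q_S - 20q_S.
Setting the follower's marginal profit to zero, 293 - 3q_G - 6q_S = 0, i.e. q_S = (293 - 3q_G)/6.
Granite substitutes q_S(q_G) into its own profit: π_G = q_G(313 - 3q_G - (293 - 3q_G)/2) - 20q_G = (333/2 - (3/2)q_G)q_G - 20q_G.
The leader's first-order condition 293/2 - 3q_G = 0 yields q_G = 293/6.
Then q_S = (293 - 3·(293/6))/6 = 293/12.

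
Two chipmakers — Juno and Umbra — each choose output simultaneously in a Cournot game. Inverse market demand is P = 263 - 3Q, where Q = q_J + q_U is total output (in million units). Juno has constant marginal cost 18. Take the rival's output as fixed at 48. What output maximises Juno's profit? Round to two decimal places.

With the rival's output fixed at 48, Juno's profit is π_J = (263 - 3·48 - 3q_J)q_J - (18q_J) = (119 - 3q_J)q_J - (18q_J).
∂π_J/∂q_J = 101 - 6q_J = 0, so q_J = 101/6.

16.83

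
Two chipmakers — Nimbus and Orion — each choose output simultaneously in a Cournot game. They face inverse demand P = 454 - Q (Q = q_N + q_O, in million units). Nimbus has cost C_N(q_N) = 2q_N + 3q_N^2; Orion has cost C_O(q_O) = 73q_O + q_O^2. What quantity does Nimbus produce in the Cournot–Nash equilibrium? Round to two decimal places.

46.03

Nimbus's profit: π_N = (454 - Q)q_N - (2q_N + 3q_N²). Setting ∂π_N/∂q_N = 0: 452 - 8q_N - (q_O) = 0.
Orion's first-order condition: 381 - 4q_O - (q_N) = 0.
Rearranging gives the reaction functions q_N = (452 - q_O)/8 and q_O = (381 - q_N)/4.
Solving the pair: q_N = 1427/31, q_O = 83.7419.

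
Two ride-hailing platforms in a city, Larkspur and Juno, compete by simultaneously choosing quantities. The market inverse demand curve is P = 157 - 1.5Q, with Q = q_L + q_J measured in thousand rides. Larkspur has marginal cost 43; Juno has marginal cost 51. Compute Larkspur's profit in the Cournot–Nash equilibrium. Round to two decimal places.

1102.52

Larkspur's profit: π_L = (157 - 1.5Q)q_L - (43q_L). Setting ∂π_L/∂q_L = 0: 114 - 3q_L - (3/2)(q_J) = 0.
Juno's first-order condition: 106 - 3q_J - (3/2)(q_L) = 0.
Rearranging gives the reaction functions q_L = (114 - (3/2)q_J)/3 and q_J = (106 - (3/2)q_L)/3.
Substituting one into the other gives q_L = 244/9 and q_J = 196/9.
Price P = 157 - (3/2)·(440/9) = 251/3.
Larkspur's profit: (251/3 - 43)·(244/9) = 1102.5185.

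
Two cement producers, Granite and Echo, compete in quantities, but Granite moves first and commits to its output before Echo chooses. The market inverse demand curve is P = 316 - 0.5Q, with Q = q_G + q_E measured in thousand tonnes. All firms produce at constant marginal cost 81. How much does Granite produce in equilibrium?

235

Solve by backward induction. Given q_G, the follower Echo maximises π_E = (316 - (1/2)q_G - (1/2)q_E)q_E - 81q_E.
Follower FOC: 235 - (1/2)q_G - q_E = 0, so q_E(q_G) = (235 - (1/2)q_G).
The leader anticipates this reaction. Substituting into P = 316 - 0.5Q gives P = 397/2 - (1/4)q_G, so π_G = (397/2 - (1/4)q_G)q_G - 81q_G.
Leader FOC: 235/2 - (1/2)q_G = 0, so q_G = 235.
Then q_E = (235 - (1/2)·235) = 235/2.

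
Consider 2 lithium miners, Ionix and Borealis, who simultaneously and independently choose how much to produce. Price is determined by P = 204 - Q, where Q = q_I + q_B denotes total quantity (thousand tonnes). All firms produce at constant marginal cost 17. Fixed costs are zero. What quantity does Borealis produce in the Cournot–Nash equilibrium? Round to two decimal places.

Each firm earns π_i = (204 - Q)q_i - 17q_i.
First-order condition (treating rivals' output as given): 187 - 2q_i - q_j = 0.
By symmetry each firm produces the same amount; substituting q_j = q_i yields q_i = 187/3.

62.33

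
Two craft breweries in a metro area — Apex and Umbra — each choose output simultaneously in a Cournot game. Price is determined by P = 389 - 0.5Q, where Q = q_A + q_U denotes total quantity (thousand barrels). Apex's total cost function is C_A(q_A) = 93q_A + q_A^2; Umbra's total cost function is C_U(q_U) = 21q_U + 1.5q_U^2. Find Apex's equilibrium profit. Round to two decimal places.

Apex's profit: π_A = (389 - 0.5Q)q_A - (93q_A + q_A²). Setting ∂π_A/∂q_A = 0: 296 - 3q_A - (1/2)(q_U) = 0.
Umbra's first-order condition: 368 - 4q_U - (1/2)(q_A) = 0.
Rearranging gives the reaction functions q_A = (296 - (1/2)q_U)/3 and q_U = (368 - (1/2)q_A)/4.
Solving the pair: q_A = 85.1064, q_U = 81.3617.
Price P = 389 - (1/2)·166.4681 = 305.7660.
Apex's profit: 305.7660·85.1064 - 93·85.1064 - 85.1064² = 10864.6446.

10864.64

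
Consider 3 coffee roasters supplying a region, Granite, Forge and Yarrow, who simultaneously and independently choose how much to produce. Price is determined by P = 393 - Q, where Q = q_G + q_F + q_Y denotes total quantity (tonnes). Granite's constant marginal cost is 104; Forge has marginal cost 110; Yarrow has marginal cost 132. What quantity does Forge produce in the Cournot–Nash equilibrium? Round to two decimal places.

74.75

Granite's profit: π_G = (393 - Q)q_G - (104q_G). Setting ∂π_G/∂q_G = 0: 289 - 2q_G - (q_F + q_Y) = 0.
Forge's first-order condition: 283 - 2q_F - (q_G + q_Y) = 0.
Yarrow's first-order condition: 261 - 2q_Y - (q_G + q_F) = 0.
Summing all 3 equations gives 833 − 4Q = 0, hence Q = 833/4.
Back-substituting: q_G = (289 − 833/4) = 323/4, q_F = (283 − 833/4) = 299/4, q_Y = (261 − 833/4) = 211/4.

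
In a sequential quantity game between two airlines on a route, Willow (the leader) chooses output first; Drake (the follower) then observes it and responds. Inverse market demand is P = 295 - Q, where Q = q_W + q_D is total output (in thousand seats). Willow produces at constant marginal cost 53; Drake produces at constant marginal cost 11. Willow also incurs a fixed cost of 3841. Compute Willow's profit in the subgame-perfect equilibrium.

1159

The follower Drake best-responds to any q_W: π_D = (295 - Q)q_D - 11q_D.
Follower FOC: 284 - q_W - 2q_D = 0, so q_D(q_W) = (284 - q_W)/2.
The leader anticipates this reaction. Substituting into P = 295 - Q gives P = 153 - (1/2)q_W, so π_W = (153 - (1/2)q_W)q_W - 53q_W.
Leader FOC: 100 - q_W = 0, so q_W = 100.
Then q_D = (284 - 100)/2 = 92.
Price P = 295 - 192 = 103.
Willow's profit: (103 - 53)·100 - 3841 = 1159.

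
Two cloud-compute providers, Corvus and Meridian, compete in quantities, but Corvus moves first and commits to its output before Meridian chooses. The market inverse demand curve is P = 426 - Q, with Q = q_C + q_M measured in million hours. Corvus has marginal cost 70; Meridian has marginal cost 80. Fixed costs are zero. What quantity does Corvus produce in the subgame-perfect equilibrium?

Solve by backward induction. Given q_C, the follower Meridian maximises π_M = (426 - q_C - q_M)q_M - 80q_M.
Setting the follower's marginal profit to zero, 346 - q_C - 2q_M = 0, i.e. q_M = (346 - q_C)/2.
Corvus substitutes q_M(q_C) into its own profit: π_C = q_C(426 - q_C - (346 - q_C)/2) - 70q_C = (253 - (1/2)q_C)q_C - 70q_C.
Leader FOC: 183 - q_C = 0, so q_C = 183.
Then q_M = (346 - 183)/2 = 163/2.

183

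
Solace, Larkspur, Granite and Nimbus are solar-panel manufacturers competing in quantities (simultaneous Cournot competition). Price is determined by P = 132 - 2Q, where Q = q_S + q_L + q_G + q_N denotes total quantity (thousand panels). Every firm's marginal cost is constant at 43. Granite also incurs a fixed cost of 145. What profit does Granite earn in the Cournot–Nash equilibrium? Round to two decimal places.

A representative firm's profit is π_i = q_i(132 - 2Q) - 43q_i.
Setting ∂π_i/∂q_i = 0 with rivals' quantities fixed: 89 - 4q_i - 2·Σ_{j≠i} q_j = 0.
With identical firms every q_j equals q_i, so Σ_{j≠i} q_j = 3q_i and 89 = 10q_i, giving q_i = 89/10.
Price P = 132 - 2·(178/5) = 304/5.
Granite's profit: (304/5 - 43)·(89/10) - 145 = 671/50.

13.42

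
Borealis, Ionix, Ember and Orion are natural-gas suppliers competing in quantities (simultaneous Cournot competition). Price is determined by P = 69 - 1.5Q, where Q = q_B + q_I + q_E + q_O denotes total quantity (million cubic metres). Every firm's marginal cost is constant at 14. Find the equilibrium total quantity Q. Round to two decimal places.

Each firm earns π_i = (69 - 1.5Q)q_i - 14q_i.
Setting ∂π_i/∂q_i = 0 with rivals' quantities fixed: 55 - 3q_i - (3/2)·Σ_{j≠i} q_j = 0.
By symmetry each firm produces the same amount; substituting Σ_{j≠i} q_j = 3q_i yields q_i = 55/(15/2) = 22/3.
Total output Q = 22/3 + 22/3 + 22/3 + 22/3 = 88/3.

29.33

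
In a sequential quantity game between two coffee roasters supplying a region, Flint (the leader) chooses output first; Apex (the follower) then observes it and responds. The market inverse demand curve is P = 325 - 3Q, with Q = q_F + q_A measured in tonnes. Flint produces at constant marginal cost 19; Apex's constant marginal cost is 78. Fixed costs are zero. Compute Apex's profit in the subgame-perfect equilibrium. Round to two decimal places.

Solve by backward induction. Given q_F, the follower Apex maximises π_A = (325 - 3q_F - 3q_A)q_A - 78q_A.
∂π_A/∂q_A = 247 - 3q_F - 6q_A = 0 gives the reaction function q_A = (247 - 3q_F)/6.
Flint substitutes q_A(q_F) into its own profit: π_F = q_F(325 - 3q_F - (247 - 3q_F)/2) - 19q_F = (403/2 - (3/2)q_F)q_F - 19q_F.
The leader's first-order condition 365/2 - 3q_F = 0 yields q_F = 365/6.
Then q_A = (247 - 3·(365/6))/6 = 43/4.
Price P = 325 - 3·(859/12) = 441/4.
Apex's profit: (441/4 - 78)·(43/4) = 346.6875.

346.69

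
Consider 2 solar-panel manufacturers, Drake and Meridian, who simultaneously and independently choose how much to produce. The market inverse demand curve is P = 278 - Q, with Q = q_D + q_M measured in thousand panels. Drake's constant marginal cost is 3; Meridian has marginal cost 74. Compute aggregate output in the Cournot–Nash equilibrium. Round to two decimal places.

159.67

Drake's profit: π_D = (278 - Q)q_D - (3q_D). Setting ∂π_D/∂q_D = 0: 275 - 2q_D - (q_M) = 0.
Meridian's first-order condition: 204 - 2q_M - (q_D) = 0.
Rearranging gives the reaction functions q_D = (275 - q_M)/2 and q_M = (204 - q_D)/2.
Solving the pair: q_D = 346/3, q_M = 133/3.
Total output Q = 346/3 + 133/3 = 479/3.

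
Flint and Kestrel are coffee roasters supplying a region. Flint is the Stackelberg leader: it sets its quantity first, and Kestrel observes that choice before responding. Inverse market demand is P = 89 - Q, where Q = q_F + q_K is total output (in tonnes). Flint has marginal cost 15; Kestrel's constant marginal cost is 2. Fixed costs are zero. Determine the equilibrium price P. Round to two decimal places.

30.25

The follower Kestrel best-responds to any q_F: π_K = (89 - Q)q_K - 2q_K.
Follower FOC: 87 - q_F - 2q_K = 0, so q_K(q_F) = (87 - q_F)/2.
Flint substitutes q_K(q_F) into its own profit: π_F = q_F(89 - q_F - (87 - q_F)/2) - 15q_F = (91/2 - (1/2)q_F)q_F - 15q_F.
Maximising: ∂π_F/∂q_F = 61/2 - q_F = 0, giving q_F = 61/2.
Then q_K = (87 - 61/2)/2 = 113/4.
Total output Q = 235/4, so price P = 89 - 235/4 = 121/4.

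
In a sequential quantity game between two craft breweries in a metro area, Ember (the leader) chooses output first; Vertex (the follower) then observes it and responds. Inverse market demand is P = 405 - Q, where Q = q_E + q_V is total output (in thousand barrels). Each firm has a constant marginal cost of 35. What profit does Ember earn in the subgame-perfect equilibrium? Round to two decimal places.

Solve by backward induction. Given q_E, the follower Vertex maximises π_V = (405 - q_E - q_V)q_V - 35q_V.
∂π_V/∂q_V = 370 - q_E - 2q_V = 0 gives the reaction function q_V = (370 - q_E)/2.
The leader anticipates this reaction. Substituting into P = 405 - Q gives P = 220 - (1/2)q_E, so π_E = (220 - (1/2)q_E)q_E - 35q_E.
Maximising: ∂π_E/∂q_E = 185 - q_E = 0, giving q_E = 185.
Then q_V = (370 - 185)/2 = 185/2.
Price P = 405 - 555/2 = 255/2.
Ember's profit: (255/2 - 35)·185 = 17112.5000.

17112.50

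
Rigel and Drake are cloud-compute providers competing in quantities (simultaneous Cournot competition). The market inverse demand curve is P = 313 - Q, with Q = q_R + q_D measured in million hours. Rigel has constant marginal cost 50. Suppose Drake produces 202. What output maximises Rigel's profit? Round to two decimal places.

30.50

With the rival's output fixed at 202, Rigel's profit is π_R = (313 - 202 - q_R)q_R - (50q_R) = (111 - q_R)q_R - (50q_R).
∂π_R/∂q_R = 61 - 2q_R = 0, so q_R = 61/2.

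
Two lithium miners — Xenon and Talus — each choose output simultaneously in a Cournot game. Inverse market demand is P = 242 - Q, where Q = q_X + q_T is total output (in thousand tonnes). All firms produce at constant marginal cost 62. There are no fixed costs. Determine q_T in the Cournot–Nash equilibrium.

A representative firm's profit is π_i = q_i(242 - Q) - 62q_i.
First-order condition (treating rivals' output as given): 180 - 2q_i - q_j = 0.
With identical firms every q_j equals q_i, so q_j = q_i and 180 = 3q_i, giving q_i = 60.

60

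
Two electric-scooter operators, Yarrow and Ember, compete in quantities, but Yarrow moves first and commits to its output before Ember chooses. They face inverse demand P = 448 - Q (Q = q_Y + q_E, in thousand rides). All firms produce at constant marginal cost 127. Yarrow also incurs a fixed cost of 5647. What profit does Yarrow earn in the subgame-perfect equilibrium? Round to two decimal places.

7233.13

The follower Ember best-responds to any q_Y: π_E = (448 - Q)q_E - 127q_E.
∂π_E/∂q_E = 321 - q_Y - 2q_E = 0 gives the reaction function q_E = (321 - q_Y)/2.
The leader anticipates this reaction. Substituting into P = 448 - Q gives P = 575/2 - (1/2)q_Y, so π_Y = (575/2 - (1/2)q_Y)q_Y - 127q_Y.
Leader FOC: 321/2 - q_Y = 0, so q_Y = 321/2.
Then q_E = (321 - 321/2)/2 = 321/4.
Price P = 448 - 963/4 = 829/4.
Yarrow's profit: (829/4 - 127)·(321/2) - 5647 = 7233.1250.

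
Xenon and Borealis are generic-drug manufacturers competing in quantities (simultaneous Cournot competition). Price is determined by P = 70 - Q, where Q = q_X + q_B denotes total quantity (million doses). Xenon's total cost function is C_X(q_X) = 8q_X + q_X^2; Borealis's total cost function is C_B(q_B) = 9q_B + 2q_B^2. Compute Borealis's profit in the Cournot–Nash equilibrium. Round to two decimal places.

Xenon's profit: π_X = (70 - Q)q_X - (8q_X + q_X²). Setting ∂π_X/∂q_X = 0: 62 - 4q_X - (q_B) = 0.
Borealis's first-order condition: 61 - 6q_B - (q_X) = 0.
Rearranging gives the reaction functions q_X = (62 - q_B)/4 and q_B = (61 - q_X)/6.
Substituting one into the other gives q_X = 311/23 and q_B = 182/23.
Price P = 70 - 493/23 = 1117/23.
Borealis's profit: (1117/23)·(182/23) - 9·(182/23) - 2(182/23)² = 187.8488.

187.85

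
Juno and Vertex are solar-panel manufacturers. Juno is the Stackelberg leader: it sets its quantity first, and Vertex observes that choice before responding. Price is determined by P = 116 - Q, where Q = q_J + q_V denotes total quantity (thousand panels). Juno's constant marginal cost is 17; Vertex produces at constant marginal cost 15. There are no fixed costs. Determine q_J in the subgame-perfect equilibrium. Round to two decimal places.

The follower Vertex best-responds to any q_J: π_V = (116 - Q)q_V - 15q_V.
Setting the follower's marginal profit to zero, 101 - q_J - 2q_V = 0, i.e. q_V = (101 - q_J)/2.
Juno substitutes q_V(q_J) into its own profit: π_J = q_J(116 - q_J - (101 - q_J)/2) - 17q_J = (131/2 - (1/2)q_J)q_J - 17q_J.
Maximising: ∂π_J/∂q_J = 97/2 - q_J = 0, giving q_J = 97/2.
Then q_V = (101 - 97/2)/2 = 105/4.

48.50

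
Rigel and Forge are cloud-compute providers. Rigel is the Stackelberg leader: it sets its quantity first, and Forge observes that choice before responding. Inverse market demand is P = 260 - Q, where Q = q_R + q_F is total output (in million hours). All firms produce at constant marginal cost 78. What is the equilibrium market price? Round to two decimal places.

123.50

Solve by backward induction. Given q_R, the follower Forge maximises π_F = (260 - q_R - q_F)q_F - 78q_F.
Follower FOC: 182 - q_R - 2q_F = 0, so q_F(q_R) = (182 - q_R)/2.
Rigel substitutes q_F(q_R) into its own profit: π_R = q_R(260 - q_R - (182 - q_R)/2) - 78q_R = (169 - (1/2)q_R)q_R - 78q_R.
The leader's first-order condition 91 - q_R = 0 yields q_R = 91.
Then q_F = (182 - 91)/2 = 91/2.
Total output Q = 273/2, so price P = 260 - 273/2 = 247/2.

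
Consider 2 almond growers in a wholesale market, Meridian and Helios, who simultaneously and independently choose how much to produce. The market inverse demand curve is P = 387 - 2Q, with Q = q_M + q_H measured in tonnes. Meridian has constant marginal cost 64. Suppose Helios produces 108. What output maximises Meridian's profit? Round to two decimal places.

26.75

With the rival's output fixed at 108, Meridian's profit is π_M = (387 - 2·108 - 2q_M)q_M - (64q_M) = (171 - 2q_M)q_M - (64q_M).
∂π_M/∂q_M = 107 - 4q_M = 0, so q_M = 107/4.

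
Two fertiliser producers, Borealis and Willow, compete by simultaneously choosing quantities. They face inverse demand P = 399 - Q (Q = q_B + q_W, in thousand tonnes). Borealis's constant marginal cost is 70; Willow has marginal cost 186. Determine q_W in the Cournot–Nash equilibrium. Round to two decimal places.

32.33

Borealis's profit: π_B = (399 - Q)q_B - (70q_B). Setting ∂π_B/∂q_B = 0: 329 - 2q_B - (q_W) = 0.
Willow's profit: π_W = (399 - Q)q_W - (186q_W). Setting ∂π_W/∂q_W = 0: 213 - 2q_W - (q_B) = 0.
So q_B = (329 - q_W)/2 and q_W = (213 - q_B)/2.
Solving the pair: q_B = 445/3, q_W = 97/3.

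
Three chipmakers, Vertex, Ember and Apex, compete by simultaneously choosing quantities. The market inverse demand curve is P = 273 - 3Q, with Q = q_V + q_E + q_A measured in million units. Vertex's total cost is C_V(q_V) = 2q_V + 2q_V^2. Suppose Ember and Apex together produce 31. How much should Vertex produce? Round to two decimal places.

With rivals' combined output fixed at 31, Vertex's profit is π_V = (273 - 3·31 - 3q_V)q_V - (2q_V + 2q_V²) = (180 - 3q_V)q_V - (2q_V + 2q_V²).
∂π_V/∂q_V = 178 - 10q_V = 0, so q_V = 89/5.

17.80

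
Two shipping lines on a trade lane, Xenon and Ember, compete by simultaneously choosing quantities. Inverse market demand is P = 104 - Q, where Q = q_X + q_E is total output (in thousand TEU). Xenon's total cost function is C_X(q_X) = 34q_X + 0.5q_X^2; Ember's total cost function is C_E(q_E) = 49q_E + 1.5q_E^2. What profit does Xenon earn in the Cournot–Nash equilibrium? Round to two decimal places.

666.01

Xenon's profit: π_X = (104 - Q)q_X - (34q_X + (1/2)q_X²). Setting ∂π_X/∂q_X = 0: 70 - 3q_X - (q_E) = 0.
Ember's first-order condition: 55 - 5q_E - (q_X) = 0.
So q_X = (70 - q_E)/3 and q_E = (55 - q_X)/5.
Substituting one into the other gives q_X = 295/14 and q_E = 95/14.
Price P = 104 - 195/7 = 533/7.
Xenon's profit: (533/7)·(295/14) - 34·(295/14) - (1/2)(295/14)² = 666.0077.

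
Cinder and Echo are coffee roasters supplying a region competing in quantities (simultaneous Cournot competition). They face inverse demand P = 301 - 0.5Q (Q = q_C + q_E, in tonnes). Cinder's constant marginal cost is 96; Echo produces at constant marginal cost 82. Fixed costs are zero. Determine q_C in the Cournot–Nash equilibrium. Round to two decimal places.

Cinder's profit: π_C = (301 - 0.5Q)q_C - (96q_C). Setting ∂π_C/∂q_C = 0: 205 - q_C - (1/2)(q_E) = 0.
Echo's first-order condition: 219 - q_E - (1/2)(q_C) = 0.
So q_C = (205 - (1/2)q_E) and q_E = (219 - (1/2)q_C).
Solving the pair: q_C = 382/3, q_E = 466/3.

127.33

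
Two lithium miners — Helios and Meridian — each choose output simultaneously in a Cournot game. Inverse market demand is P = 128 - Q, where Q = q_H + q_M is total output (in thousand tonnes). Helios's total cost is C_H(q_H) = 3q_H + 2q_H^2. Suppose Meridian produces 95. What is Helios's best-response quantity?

5

With the rival's output fixed at 95, Helios's profit is π_H = (128 - 95 - q_H)q_H - (3q_H + 2q_H²) = (33 - q_H)q_H - (3q_H + 2q_H²).
∂π_H/∂q_H = 30 - 6q_H = 0, so q_H = 5.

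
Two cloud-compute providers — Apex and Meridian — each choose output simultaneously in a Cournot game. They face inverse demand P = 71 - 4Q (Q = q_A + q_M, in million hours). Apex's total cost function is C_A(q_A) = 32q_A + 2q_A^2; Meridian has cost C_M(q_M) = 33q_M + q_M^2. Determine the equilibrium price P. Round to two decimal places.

50.31

Apex's profit: π_A = (71 - 4Q)q_A - (32q_A + 2q_A²). Setting ∂π_A/∂q_A = 0: 39 - 12q_A - 4(q_M) = 0.
Meridian's first-order condition: 38 - 10q_M - 4(q_A) = 0.
Rearranging gives the reaction functions q_A = (39 - 4q_M)/12 and q_M = (38 - 4q_A)/10.
Substituting one into the other gives q_A = 119/52 and q_M = 75/26.
Total output Q = 269/52, so price P = 71 - 4·(269/52) = 654/13.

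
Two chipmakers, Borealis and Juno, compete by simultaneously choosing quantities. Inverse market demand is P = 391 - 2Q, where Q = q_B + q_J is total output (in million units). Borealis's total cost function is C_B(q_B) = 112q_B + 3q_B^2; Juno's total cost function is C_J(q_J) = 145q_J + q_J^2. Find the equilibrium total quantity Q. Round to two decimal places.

Borealis's profit: π_B = (391 - 2Q)q_B - (112q_B + 3q_B²). Setting ∂π_B/∂q_B = 0: 279 - 10q_B - 2(q_J) = 0.
Juno's first-order condition: 246 - 6q_J - 2(q_B) = 0.
Best responses: q_B = (279 - 2q_J)/10, q_J = (246 - 2q_B)/6.
Solving the pair: q_B = 591/28, q_J = 951/28.
Total output Q = 591/28 + 951/28 = 771/14.

55.07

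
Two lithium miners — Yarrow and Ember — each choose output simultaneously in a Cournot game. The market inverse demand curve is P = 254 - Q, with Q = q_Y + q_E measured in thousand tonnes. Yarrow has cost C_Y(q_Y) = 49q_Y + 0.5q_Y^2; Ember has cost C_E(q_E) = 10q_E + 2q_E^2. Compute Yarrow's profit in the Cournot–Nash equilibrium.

5046

Yarrow's profit: π_Y = (254 - Q)q_Y - (49q_Y + (1/2)q_Y²). Setting ∂π_Y/∂q_Y = 0: 205 - 3q_Y - (q_E) = 0.
Ember's first-order condition: 244 - 6q_E - (q_Y) = 0.
Best responses: q_Y = (205 - q_E)/3, q_E = (244 - q_Y)/6.
Solving the pair: q_Y = 58, q_E = 31.
Price P = 254 - 89 = 165.
Yarrow's profit: 165·58 - 49·58 - (1/2)·58² = 5046.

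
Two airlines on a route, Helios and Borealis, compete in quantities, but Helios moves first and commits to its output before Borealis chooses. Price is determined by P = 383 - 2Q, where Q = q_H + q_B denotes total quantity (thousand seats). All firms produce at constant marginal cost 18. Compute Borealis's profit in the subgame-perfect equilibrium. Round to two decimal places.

Solve by backward induction. Given q_H, the follower Borealis maximises π_B = (383 - 2q_H - 2q_B)q_B - 18q_B.
Setting the follower's marginal profit to zero, 365 - 2q_H - 4q_B = 0, i.e. q_B = (365 - 2q_H)/4.
The leader anticipates this reaction. Substituting into P = 383 - 2Q gives P = 401/2 - q_H, so π_H = (401/2 - q_H)q_H - 18q_H.
Maximising: ∂π_H/∂q_H = 365/2 - 2q_H = 0, giving q_H = 365/4.
Then q_B = (365 - 2·(365/4))/4 = 365/8.
Price P = 383 - 2·(1095/8) = 437/4.
Borealis's profit: (437/4 - 18)·(365/8) = 4163.2813.

4163.28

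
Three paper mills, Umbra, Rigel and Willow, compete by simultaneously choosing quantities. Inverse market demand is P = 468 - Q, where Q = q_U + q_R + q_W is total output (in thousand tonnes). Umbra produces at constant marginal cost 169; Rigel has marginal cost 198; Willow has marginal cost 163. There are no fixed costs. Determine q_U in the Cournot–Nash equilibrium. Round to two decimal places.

80.50

Umbra's profit: π_U = (468 - Q)q_U - (169q_U). Setting ∂π_U/∂q_U = 0: 299 - 2q_U - (q_R + q_W) = 0.
Rigel's first-order condition: 270 - 2q_R - (q_U + q_W) = 0.
Willow's profit: π_W = (468 - Q)q_W - (163q_W). Setting ∂π_W/∂q_W = 0: 305 - 2q_W - (q_U + q_R) = 0.
Summing all 3 equations gives 874 − 4Q = 0, hence Q = 437/2.
Back-substituting: q_U = (299 − 437/2) = 161/2, q_R = (270 − 437/2) = 103/2, q_W = (305 − 437/2) = 173/2.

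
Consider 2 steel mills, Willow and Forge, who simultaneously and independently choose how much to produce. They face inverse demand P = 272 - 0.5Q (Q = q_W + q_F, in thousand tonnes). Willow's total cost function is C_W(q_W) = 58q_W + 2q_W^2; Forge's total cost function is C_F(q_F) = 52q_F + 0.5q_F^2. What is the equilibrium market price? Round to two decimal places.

Willow's profit: π_W = (272 - 0.5Q)q_W - (58q_W + 2q_W²). Setting ∂π_W/∂q_W = 0: 214 - 5q_W - (1/2)(q_F) = 0.
Forge's first-order condition: 220 - 2q_F - (1/2)(q_W) = 0.
Best responses: q_W = (214 - (1/2)q_F)/5, q_F = (220 - (1/2)q_W)/2.
Substituting one into the other gives q_W = 424/13 and q_F = 1324/13.
Total output Q = 1748/13, so price P = 272 - (1/2)·(1748/13) = 204.7692.

204.77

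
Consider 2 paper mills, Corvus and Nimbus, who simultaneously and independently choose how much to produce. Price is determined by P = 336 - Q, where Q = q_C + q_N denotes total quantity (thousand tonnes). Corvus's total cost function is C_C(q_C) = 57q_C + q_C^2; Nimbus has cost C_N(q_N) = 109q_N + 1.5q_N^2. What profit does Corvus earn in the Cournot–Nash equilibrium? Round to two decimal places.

Corvus's profit: π_C = (336 - Q)q_C - (57q_C + q_C²). Setting ∂π_C/∂q_C = 0: 279 - 4q_C - (q_N) = 0.
Nimbus's profit: π_N = (336 - Q)q_N - (109q_N + (3/2)q_N²). Setting ∂π_N/∂q_N = 0: 227 - 5q_N - (q_C) = 0.
So q_C = (279 - q_N)/4 and q_N = (227 - q_C)/5.
Substituting one into the other gives q_C = 1168/19 and q_N = 629/19.
Price P = 336 - 1797/19 = 241.4211.
Corvus's profit: 241.4211·(1168/19) - 57·(1168/19) - (1168/19)² = 7558.0277.

7558.03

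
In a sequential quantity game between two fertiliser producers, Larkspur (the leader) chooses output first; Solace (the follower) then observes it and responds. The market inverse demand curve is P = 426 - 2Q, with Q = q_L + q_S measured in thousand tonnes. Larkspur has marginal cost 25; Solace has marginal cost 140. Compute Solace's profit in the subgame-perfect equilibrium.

98

The follower Solace best-responds to any q_L: π_S = (426 - 2Q)q_S - 140q_S.
∂π_S/∂q_S = 286 - 2q_L - 4q_S = 0 gives the reaction function q_S = (286 - 2q_L)/4.
Larkspur substitutes q_S(q_L) into its own profit: π_L = q_L(426 - 2q_L - (286 - 2q_L)/2) - 25q_L = (283 - q_L)q_L - 25q_L.
The leader's first-order condition 258 - 2q_L = 0 yields q_L = 129.
Then q_S = (286 - 2·129)/4 = 7.
Price P = 426 - 2·136 = 154.
Solace's profit: (154 - 140)·7 = 98.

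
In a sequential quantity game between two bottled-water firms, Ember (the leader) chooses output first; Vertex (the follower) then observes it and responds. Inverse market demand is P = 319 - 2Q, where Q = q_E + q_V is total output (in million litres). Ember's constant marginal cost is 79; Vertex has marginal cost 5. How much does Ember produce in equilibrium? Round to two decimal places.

41.50

The follower Vertex best-responds to any q_E: π_V = (319 - 2Q)q_V - 5q_V.
Follower FOC: 314 - 2q_E - 4q_V = 0, so q_V(q_E) = (314 - 2q_E)/4.
The leader anticipates this reaction. Substituting into P = 319 - 2Q gives P = 162 - q_E, so π_E = (162 - q_E)q_E - 79q_E.
The leader's first-order condition 83 - 2q_E = 0 yields q_E = 83/2.
Then q_V = (314 - 2·(83/2))/4 = 231/4.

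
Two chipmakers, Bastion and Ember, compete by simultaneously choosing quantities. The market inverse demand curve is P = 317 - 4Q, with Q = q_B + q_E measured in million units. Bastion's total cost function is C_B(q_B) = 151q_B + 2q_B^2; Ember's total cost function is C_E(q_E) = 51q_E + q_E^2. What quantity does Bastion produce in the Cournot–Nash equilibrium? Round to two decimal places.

Bastion's profit: π_B = (317 - 4Q)q_B - (151q_B + 2q_B²). Setting ∂π_B/∂q_B = 0: 166 - 12q_B - 4(q_E) = 0.
Ember's first-order condition: 266 - 10q_E - 4(q_B) = 0.
So q_B = (166 - 4q_E)/12 and q_E = (266 - 4q_B)/10.
Substituting one into the other gives q_B = 149/26 and q_E = 316/13.

5.73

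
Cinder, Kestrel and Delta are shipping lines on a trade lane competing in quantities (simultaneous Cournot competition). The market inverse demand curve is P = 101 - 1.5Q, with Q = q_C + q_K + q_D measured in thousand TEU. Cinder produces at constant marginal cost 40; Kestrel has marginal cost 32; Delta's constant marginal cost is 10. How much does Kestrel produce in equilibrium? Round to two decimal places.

9.17

Cinder's profit: π_C = (101 - 1.5Q)q_C - (40q_C). Setting ∂π_C/∂q_C = 0: 61 - 3q_C - (3/2)(q_K + q_D) = 0.
Kestrel's first-order condition: 69 - 3q_K - (3/2)(q_C + q_D) = 0.
Delta's profit: π_D = (101 - 1.5Q)q_D - (10q_D). Setting ∂π_D/∂q_D = 0: 91 - 3q_D - (3/2)(q_C + q_K) = 0.
Adding the 3 first-order conditions: 221 − 6Q = 0, so Q = 221/6.
Back-substituting: q_C = (61 − 221/4)/(3/2) = 23/6, q_K = (69 − 221/4)/(3/2) = 55/6, q_D = (91 − 221/4)/(3/2) = 143/6.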